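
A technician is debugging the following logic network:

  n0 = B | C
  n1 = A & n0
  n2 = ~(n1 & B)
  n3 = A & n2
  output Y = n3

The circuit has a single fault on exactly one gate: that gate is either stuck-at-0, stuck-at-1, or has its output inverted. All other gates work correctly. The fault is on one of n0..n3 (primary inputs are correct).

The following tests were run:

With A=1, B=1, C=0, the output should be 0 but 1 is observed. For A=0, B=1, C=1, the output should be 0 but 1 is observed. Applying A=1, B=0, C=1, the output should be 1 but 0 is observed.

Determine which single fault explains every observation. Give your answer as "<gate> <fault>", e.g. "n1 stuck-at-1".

n3 inverted output

Fault-free values for test 1 (A=1, B=1, C=0): n0=1, n1=1, n2=0, n3=0, giving Y=0. Observed 1.
Test 1: faults giving observed 1 are {n0 stuck-at-0, n0 inverted output, n1 stuck-at-0, n1 inverted output, n2 stuck-at-1, n2 inverted output, n3 stuck-at-1, n3 inverted output}.
Test 2 (A=0, B=1, C=1): fault-free n0=1, n1=0, n2=1, n3=0 → 0; observed 1. Eliminates n0 stuck-at-0, n0 inverted output, n1 stuck-at-0, n1 inverted output, n2 stuck-at-1, n2 inverted output.
Test 3 (A=1, B=0, C=1): fault-free n0=1, n1=1, n2=1, n3=1 → 1; observed 0. Eliminates n3 stuck-at-1.
Only n3 inverted output is consistent with every test.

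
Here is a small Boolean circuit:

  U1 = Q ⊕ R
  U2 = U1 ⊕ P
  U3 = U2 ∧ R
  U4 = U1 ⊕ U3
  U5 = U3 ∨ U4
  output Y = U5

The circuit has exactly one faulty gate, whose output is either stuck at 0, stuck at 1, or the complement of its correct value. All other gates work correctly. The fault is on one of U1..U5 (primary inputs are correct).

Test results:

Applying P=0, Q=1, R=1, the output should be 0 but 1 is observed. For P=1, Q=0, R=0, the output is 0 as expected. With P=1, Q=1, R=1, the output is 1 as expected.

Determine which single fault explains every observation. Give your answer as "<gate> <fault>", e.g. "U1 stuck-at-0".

U2 stuck-at-1

Fault-free values for test 1 (P=0, Q=1, R=1): U1=0, U2=0, U3=0, U4=0, U5=0, giving Y=0. Observed 1.
Test 1: faults giving observed 1 are {U1 stuck-at-1, U1 inverted output, U2 stuck-at-1, U2 inverted output, U3 stuck-at-1, U3 inverted output, U4 stuck-at-1, U4 inverted output, U5 stuck-at-1, U5 inverted output}.
Test 2 (P=1, Q=0, R=0): fault-free U1=0, U2=1, U3=0, U4=0, U5=0 → 0; observed 0. Eliminates U1 stuck-at-1, U1 inverted output, U3 stuck-at-1, U3 inverted output, U4 stuck-at-1, U4 inverted output, U5 stuck-at-1, U5 inverted output.
Test 3 (P=1, Q=1, R=1): fault-free U1=0, U2=1, U3=1, U4=1, U5=1 → 1; observed 1. Eliminates U2 inverted output.
Only U2 stuck-at-1 is consistent with every test.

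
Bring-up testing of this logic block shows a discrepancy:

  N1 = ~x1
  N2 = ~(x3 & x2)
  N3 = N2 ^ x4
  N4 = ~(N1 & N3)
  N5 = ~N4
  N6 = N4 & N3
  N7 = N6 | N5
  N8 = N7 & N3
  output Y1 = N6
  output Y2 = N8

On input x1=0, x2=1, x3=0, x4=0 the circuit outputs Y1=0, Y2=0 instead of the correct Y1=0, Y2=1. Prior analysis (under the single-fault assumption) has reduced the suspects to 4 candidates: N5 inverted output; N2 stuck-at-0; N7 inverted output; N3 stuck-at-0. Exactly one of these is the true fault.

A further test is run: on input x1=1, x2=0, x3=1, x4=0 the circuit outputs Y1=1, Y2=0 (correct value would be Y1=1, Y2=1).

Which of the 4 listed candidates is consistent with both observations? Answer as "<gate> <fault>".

Evaluate each candidate on input x1=1, x2=0, x3=1, x4=0:
  N5 inverted output: N1=0, N2=1, N3=1, N4=1, N5=1 [inverted output], N6=1, N7=1, N8=1 → Y1=1, Y2=1 — eliminated
  N2 stuck-at-0: N1=0, N2=0 [stuck-at-0], N3=0, N4=1, N5=0, N6=0, N7=0, N8=0 → Y1=0, Y2=0 — eliminated
  N7 inverted output: N1=0, N2=1, N3=1, N4=1, N5=0, N6=1, N7=0 [inverted output], N8=0 → Y1=1, Y2=0 — matches
  N3 stuck-at-0: N1=0, N2=1, N3=0 [stuck-at-0], N4=1, N5=0, N6=0, N7=0, N8=0 → Y1=0, Y2=0 — eliminated
Only N7 inverted output reproduces the observed Y1=1, Y2=0.

N7 inverted output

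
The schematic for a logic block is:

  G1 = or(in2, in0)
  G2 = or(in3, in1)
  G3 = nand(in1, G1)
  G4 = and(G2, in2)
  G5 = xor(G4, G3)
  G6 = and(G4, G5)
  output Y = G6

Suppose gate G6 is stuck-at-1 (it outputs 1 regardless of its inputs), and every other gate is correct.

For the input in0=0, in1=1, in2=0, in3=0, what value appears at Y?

1

Propagate with G6 forced: G1=0, G2=1, G3=1, G4=0, G5=1, G6=1 [stuck-at-1].
So Y = 1. (Without the fault it would be 0.)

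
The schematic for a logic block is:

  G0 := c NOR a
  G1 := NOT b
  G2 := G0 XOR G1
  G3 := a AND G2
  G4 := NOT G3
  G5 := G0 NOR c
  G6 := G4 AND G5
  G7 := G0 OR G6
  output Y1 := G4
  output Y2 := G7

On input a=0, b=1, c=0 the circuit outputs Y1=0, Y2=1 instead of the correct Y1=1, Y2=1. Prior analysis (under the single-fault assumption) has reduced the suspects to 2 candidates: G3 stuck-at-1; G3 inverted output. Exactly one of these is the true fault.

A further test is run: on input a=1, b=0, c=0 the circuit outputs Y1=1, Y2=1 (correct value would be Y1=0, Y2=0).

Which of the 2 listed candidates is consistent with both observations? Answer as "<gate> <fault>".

G3 inverted output

Evaluate each candidate on input a=1, b=0, c=0:
  G3 stuck-at-1: G0=0, G1=1, G2=1, G3=1 [stuck-at-1], G4=0, G5=1, G6=0, G7=0 → Y1=0, Y2=0 — eliminated
  G3 inverted output: G0=0, G1=1, G2=1, G3=0 [inverted output], G4=1, G5=1, G6=1, G7=1 → Y1=1, Y2=1 — matches
Only G3 inverted output reproduces the observed Y1=1, Y2=1.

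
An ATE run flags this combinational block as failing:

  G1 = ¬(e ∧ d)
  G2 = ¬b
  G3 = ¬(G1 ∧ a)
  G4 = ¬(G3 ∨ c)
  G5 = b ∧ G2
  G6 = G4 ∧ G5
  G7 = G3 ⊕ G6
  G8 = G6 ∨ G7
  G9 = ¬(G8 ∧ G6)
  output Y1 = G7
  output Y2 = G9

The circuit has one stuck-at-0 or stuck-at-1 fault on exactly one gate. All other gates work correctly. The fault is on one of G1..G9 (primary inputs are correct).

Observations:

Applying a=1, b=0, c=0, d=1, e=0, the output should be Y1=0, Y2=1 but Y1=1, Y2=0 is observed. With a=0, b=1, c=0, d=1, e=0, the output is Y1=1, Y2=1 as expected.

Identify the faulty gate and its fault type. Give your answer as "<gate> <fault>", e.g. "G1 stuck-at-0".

Fault-free values for test 1 (a=1, b=0, c=0, d=1, e=0): G1=1, G2=1, G3=0, G4=1, G5=0, G6=0, G7=0, G8=0, G9=1, giving Y1=0, Y2=1. Observed Y1=1, Y2=0.
Test 1: faults giving observed Y1=1, Y2=0 are {G5 stuck-at-1, G6 stuck-at-1}.
Test 2 (a=0, b=1, c=0, d=1, e=0): fault-free G1=1, G2=0, G3=1, G4=0, G5=0, G6=0, G7=1, G8=1, G9=1 → Y1=1, Y2=1; observed Y1=1, Y2=1. Eliminates G6 stuck-at-1.
Only G5 stuck-at-1 is consistent with every test.

G5 stuck-at-1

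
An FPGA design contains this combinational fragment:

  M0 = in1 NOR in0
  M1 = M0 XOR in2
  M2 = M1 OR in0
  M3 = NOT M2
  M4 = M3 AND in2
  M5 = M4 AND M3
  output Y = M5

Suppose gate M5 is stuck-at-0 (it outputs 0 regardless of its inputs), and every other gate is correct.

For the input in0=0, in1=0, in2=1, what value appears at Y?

0

Propagate with M5 forced: M0=1, M1=0, M2=0, M3=1, M4=1, M5=0 [stuck-at-0].
So Y = 0. (Without the fault it would be 1.)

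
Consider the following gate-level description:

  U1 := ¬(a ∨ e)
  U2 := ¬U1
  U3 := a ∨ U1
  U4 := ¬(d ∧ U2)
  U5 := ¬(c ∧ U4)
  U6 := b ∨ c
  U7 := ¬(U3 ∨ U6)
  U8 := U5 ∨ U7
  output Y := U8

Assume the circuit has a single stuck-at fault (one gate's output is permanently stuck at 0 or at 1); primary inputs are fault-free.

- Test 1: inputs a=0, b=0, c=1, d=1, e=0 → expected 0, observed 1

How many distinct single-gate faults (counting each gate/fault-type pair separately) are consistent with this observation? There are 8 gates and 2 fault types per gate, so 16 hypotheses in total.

6

Fault-free: U1=1, U2=0, U3=1, U4=1, U5=0, U6=1, U7=0, U8=0 → 0. Observed 1.
  U1: stuck-at-0 ✓; others ✗
  U2: stuck-at-1 ✓; others ✗
  U3: none of the 2 fault types match ✗
  U4: stuck-at-0 ✓; others ✗
  U5: stuck-at-1 ✓; others ✗
  U6: none of the 2 fault types match ✗
  U7: stuck-at-1 ✓; others ✗
  U8: stuck-at-1 ✓; others ✗
Consistent faults: {U1 stuck-at-0, U2 stuck-at-1, U4 stuck-at-0, U5 stuck-at-1, U7 stuck-at-1, U8 stuck-at-1} — 6 in all.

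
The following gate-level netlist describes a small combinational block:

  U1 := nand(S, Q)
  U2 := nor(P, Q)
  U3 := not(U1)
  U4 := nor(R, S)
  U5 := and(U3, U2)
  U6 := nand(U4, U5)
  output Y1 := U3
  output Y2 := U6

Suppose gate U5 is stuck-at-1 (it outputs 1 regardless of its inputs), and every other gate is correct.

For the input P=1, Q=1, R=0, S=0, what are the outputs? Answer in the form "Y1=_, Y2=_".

Propagate with U5 forced: U1=1, U2=0, U3=0, U4=1, U5=1 [stuck-at-1], U6=0.
So the outputs are Y1=0, Y2=0. (Without the fault they would be Y1=0, Y2=1.)

Y1=0, Y2=0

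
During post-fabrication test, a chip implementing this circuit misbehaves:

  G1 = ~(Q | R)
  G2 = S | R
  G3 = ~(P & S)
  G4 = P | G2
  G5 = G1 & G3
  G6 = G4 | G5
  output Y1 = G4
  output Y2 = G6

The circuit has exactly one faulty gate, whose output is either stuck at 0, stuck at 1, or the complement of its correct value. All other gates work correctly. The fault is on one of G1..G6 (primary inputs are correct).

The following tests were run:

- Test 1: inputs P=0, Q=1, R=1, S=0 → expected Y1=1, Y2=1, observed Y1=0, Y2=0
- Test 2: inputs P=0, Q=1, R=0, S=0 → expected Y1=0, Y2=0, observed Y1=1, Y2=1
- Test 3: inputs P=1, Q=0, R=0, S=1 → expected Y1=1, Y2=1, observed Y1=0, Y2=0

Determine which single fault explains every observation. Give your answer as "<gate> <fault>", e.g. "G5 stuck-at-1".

Fault-free values for test 1 (P=0, Q=1, R=1, S=0): G1=0, G2=1, G3=1, G4=1, G5=0, G6=1, giving Y1=1, Y2=1. Observed Y1=0, Y2=0.
Test 1: faults giving observed Y1=0, Y2=0 are {G2 stuck-at-0, G2 inverted output, G4 stuck-at-0, G4 inverted output}.
Test 2 (P=0, Q=1, R=0, S=0): fault-free G1=0, G2=0, G3=1, G4=0, G5=0, G6=0 → Y1=0, Y2=0; observed Y1=1, Y2=1. Eliminates G2 stuck-at-0, G4 stuck-at-0.
Test 3 (P=1, Q=0, R=0, S=1): fault-free G1=1, G2=1, G3=0, G4=1, G5=0, G6=1 → Y1=1, Y2=1; observed Y1=0, Y2=0. Eliminates G2 inverted output.
Only G4 inverted output is consistent with every test.

G4 inverted output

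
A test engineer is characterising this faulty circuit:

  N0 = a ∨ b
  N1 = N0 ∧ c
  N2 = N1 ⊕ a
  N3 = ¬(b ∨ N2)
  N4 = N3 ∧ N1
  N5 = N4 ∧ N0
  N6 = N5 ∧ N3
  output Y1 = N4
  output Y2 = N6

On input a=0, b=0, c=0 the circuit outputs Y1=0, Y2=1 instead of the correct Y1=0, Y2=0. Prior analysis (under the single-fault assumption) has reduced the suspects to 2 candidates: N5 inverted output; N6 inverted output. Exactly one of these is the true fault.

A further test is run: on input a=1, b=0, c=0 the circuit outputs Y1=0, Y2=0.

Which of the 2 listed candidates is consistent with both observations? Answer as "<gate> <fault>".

N5 inverted output

Evaluate each candidate on input a=1, b=0, c=0:
  N5 inverted output: N0=1, N1=0, N2=1, N3=0, N4=0, N5=1 [inverted output], N6=0 → Y1=0, Y2=0 — matches
  N6 inverted output: N0=1, N1=0, N2=1, N3=0, N4=0, N5=0, N6=1 [inverted output] → Y1=0, Y2=1 — eliminated
Only N5 inverted output reproduces the observed Y1=0, Y2=0.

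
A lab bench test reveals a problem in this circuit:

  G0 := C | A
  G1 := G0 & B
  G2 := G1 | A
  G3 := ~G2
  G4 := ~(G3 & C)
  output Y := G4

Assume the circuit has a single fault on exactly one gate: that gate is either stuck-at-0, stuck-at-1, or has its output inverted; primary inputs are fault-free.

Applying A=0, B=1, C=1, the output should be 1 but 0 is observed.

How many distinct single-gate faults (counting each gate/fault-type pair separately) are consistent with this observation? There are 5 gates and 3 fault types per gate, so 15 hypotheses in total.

10

Fault-free: G0=1, G1=1, G2=1, G3=0, G4=1 → 1. Observed 0.
  G0: stuck-at-0, inverted output ✓; others ✗
  G1: stuck-at-0, inverted output ✓; others ✗
  G2: stuck-at-0, inverted output ✓; others ✗
  G3: stuck-at-1, inverted output ✓; others ✗
  G4: stuck-at-0, inverted output ✓; others ✗
Consistent faults: {G0 stuck-at-0, G0 inverted output, G1 stuck-at-0, G1 inverted output, G2 stuck-at-0, G2 inverted output, G3 stuck-at-1, G3 inverted output, G4 stuck-at-0, G4 inverted output} — 10 in all.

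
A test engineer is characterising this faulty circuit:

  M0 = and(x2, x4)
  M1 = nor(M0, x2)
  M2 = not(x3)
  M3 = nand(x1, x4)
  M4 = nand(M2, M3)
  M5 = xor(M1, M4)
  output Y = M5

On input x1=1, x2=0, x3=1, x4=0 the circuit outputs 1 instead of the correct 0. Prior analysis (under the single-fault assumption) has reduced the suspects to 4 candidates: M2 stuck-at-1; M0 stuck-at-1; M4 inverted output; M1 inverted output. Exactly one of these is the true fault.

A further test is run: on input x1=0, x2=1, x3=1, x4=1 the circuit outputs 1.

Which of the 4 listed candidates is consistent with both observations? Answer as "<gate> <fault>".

Evaluate each candidate on input x1=0, x2=1, x3=1, x4=1:
  M2 stuck-at-1: M0=1, M1=0, M2=1 [stuck-at-1], M3=1, M4=0, M5=0 → 0 — eliminated
  M0 stuck-at-1: M0=1 [stuck-at-1], M1=0, M2=0, M3=1, M4=1, M5=1 → 1 — matches
  M4 inverted output: M0=1, M1=0, M2=0, M3=1, M4=0 [inverted output], M5=0 → 0 — eliminated
  M1 inverted output: M0=1, M1=1 [inverted output], M2=0, M3=1, M4=1, M5=0 → 0 — eliminated
Only M0 stuck-at-1 reproduces the observed 1.

M0 stuck-at-1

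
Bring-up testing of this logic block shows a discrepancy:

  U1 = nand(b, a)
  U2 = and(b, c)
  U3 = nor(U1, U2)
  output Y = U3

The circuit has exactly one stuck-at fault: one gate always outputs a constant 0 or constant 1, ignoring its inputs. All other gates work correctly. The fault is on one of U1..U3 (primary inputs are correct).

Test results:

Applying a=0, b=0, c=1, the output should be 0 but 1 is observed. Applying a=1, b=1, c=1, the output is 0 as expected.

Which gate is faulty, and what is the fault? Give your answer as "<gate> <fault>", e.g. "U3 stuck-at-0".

Fault-free values for test 1 (a=0, b=0, c=1): U1=1, U2=0, U3=0, giving Y=0. Observed 1.
Test 1: faults giving observed 1 are {U1 stuck-at-0, U3 stuck-at-1}.
Test 2 (a=1, b=1, c=1): fault-free U1=0, U2=1, U3=0 → 0; observed 0. Eliminates U3 stuck-at-1.
Only U1 stuck-at-0 is consistent with every test.

U1 stuck-at-0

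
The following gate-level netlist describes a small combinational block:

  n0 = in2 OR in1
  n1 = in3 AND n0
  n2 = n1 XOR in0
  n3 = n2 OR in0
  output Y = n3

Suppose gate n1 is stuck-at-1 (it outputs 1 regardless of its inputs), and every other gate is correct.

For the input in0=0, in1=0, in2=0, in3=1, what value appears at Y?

Propagate with n1 forced: n0=0, n1=1 [stuck-at-1], n2=1, n3=1.
So Y = 1. (Without the fault it would be 0.)

1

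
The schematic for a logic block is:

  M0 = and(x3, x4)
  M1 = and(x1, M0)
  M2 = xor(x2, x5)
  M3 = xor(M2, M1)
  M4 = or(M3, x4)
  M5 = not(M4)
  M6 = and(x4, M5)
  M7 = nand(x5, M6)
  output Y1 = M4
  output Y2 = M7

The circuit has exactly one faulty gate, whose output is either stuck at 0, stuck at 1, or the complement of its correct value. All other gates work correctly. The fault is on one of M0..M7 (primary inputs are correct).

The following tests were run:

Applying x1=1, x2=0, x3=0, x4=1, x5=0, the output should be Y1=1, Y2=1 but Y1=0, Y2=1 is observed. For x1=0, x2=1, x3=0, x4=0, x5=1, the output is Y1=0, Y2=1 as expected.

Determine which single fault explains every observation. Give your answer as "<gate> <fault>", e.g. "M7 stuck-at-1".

Fault-free values for test 1 (x1=1, x2=0, x3=0, x4=1, x5=0): M0=0, M1=0, M2=0, M3=0, M4=1, M5=0, M6=0, M7=1, giving Y1=1, Y2=1. Observed Y1=0, Y2=1.
Test 1: faults giving observed Y1=0, Y2=1 are {M4 stuck-at-0, M4 inverted output}.
Test 2 (x1=0, x2=1, x3=0, x4=0, x5=1): fault-free M0=0, M1=0, M2=0, M3=0, M4=0, M5=1, M6=0, M7=1 → Y1=0, Y2=1; observed Y1=0, Y2=1. Eliminates M4 inverted output.
Only M4 stuck-at-0 is consistent with every test.

M4 stuck-at-0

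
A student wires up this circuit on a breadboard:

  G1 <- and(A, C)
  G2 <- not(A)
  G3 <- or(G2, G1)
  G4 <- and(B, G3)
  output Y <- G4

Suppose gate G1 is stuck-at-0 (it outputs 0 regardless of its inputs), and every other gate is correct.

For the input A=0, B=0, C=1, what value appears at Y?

0

Propagate with G1 forced: G1=0 [stuck-at-0], G2=1, G3=1, G4=0.
So Y = 0. (Same as the fault-free value — the fault is masked on this input.)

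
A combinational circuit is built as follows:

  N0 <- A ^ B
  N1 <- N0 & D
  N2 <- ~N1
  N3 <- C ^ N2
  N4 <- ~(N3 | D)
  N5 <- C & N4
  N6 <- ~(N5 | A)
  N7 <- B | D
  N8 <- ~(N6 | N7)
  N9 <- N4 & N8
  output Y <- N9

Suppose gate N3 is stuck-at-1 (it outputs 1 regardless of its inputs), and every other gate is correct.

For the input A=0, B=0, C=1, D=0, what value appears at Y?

0

Propagate with N3 forced: N0=0, N1=0, N2=1, N3=1 [stuck-at-1], N4=0, N5=0, N6=1, N7=0, N8=0, N9=0.
So Y = 0. (Without the fault it would be 1.)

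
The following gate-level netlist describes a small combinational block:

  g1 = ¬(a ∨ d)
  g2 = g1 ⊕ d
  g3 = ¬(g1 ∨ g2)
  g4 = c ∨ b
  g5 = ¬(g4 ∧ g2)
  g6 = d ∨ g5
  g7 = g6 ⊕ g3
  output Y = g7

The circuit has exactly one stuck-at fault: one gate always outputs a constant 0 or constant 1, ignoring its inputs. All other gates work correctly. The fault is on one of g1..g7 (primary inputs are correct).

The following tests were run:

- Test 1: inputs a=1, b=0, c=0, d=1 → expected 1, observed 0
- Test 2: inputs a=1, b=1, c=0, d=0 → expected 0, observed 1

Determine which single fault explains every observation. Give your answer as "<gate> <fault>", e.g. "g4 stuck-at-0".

Fault-free values for test 1 (a=1, b=0, c=0, d=1): g1=0, g2=1, g3=0, g4=0, g5=1, g6=1, g7=1, giving Y=1. Observed 0.
Test 1: faults giving observed 0 are {g2 stuck-at-0, g3 stuck-at-1, g6 stuck-at-0, g7 stuck-at-0}.
Test 2 (a=1, b=1, c=0, d=0): fault-free g1=0, g2=0, g3=1, g4=1, g5=1, g6=1, g7=0 → 0; observed 1. Eliminates g2 stuck-at-0, g3 stuck-at-1, g7 stuck-at-0.
Only g6 stuck-at-0 is consistent with every test.

g6 stuck-at-0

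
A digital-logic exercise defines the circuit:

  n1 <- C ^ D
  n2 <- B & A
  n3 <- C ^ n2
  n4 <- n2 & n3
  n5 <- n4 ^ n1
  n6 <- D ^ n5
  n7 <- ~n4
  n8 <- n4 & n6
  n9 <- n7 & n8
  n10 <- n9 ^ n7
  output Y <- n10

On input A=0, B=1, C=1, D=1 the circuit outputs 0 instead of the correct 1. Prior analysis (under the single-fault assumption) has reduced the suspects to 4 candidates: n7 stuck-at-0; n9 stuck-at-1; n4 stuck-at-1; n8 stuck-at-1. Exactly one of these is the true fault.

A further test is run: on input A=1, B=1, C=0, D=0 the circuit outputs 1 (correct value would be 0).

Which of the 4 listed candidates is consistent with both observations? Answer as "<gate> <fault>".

Evaluate each candidate on input A=1, B=1, C=0, D=0:
  n7 stuck-at-0: n1=0, n2=1, n3=1, n4=1, n5=1, n6=1, n7=0 [stuck-at-0], n8=1, n9=0, n10=0 → 0 — eliminated
  n9 stuck-at-1: n1=0, n2=1, n3=1, n4=1, n5=1, n6=1, n7=0, n8=1, n9=1 [stuck-at-1], n10=1 → 1 — matches
  n4 stuck-at-1: n1=0, n2=1, n3=1, n4=1 [stuck-at-1], n5=1, n6=1, n7=0, n8=1, n9=0, n10=0 → 0 — eliminated
  n8 stuck-at-1: n1=0, n2=1, n3=1, n4=1, n5=1, n6=1, n7=0, n8=1 [stuck-at-1], n9=0, n10=0 → 0 — eliminated
Only n9 stuck-at-1 reproduces the observed 1.

n9 stuck-at-1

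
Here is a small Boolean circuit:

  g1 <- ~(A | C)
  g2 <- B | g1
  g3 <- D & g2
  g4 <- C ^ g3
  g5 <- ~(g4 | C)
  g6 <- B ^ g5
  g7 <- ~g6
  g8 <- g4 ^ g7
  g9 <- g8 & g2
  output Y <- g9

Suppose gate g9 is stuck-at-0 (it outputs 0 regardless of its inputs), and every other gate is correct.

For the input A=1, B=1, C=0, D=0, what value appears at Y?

0

Propagate with g9 forced: g1=0, g2=1, g3=0, g4=0, g5=1, g6=0, g7=1, g8=1, g9=0 [stuck-at-0].
So Y = 0. (Without the fault it would be 1.)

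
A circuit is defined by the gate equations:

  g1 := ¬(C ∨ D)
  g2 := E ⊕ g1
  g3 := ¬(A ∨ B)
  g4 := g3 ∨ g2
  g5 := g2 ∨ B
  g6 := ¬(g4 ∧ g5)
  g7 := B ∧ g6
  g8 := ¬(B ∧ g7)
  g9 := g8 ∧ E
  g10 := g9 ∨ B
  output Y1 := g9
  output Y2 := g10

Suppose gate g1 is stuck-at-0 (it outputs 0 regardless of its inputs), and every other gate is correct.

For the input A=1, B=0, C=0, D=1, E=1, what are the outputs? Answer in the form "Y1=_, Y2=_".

Y1=1, Y2=1

Propagate with g1 forced: g1=0 [stuck-at-0], g2=1, g3=0, g4=1, g5=1, g6=0, g7=0, g8=1, g9=1, g10=1.
So the outputs are Y1=1, Y2=1. (Same as the fault-free value — the fault is masked on this input.)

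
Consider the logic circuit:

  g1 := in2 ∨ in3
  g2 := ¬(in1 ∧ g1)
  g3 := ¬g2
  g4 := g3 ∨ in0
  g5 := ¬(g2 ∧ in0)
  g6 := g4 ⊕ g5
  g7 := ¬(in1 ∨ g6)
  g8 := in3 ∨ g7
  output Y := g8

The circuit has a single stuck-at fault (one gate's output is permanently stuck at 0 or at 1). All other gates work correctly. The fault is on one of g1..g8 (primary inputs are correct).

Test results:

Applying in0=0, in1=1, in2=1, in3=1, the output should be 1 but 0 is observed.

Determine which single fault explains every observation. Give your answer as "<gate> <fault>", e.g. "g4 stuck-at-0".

g8 stuck-at-0

Fault-free values for test 1 (in0=0, in1=1, in2=1, in3=1): g1=1, g2=0, g3=1, g4=1, g5=1, g6=0, g7=0, g8=1, giving Y=1. Observed 0.
Test 1: faults giving observed 0 are {g8 stuck-at-0}.
Only g8 stuck-at-0 is consistent with every test.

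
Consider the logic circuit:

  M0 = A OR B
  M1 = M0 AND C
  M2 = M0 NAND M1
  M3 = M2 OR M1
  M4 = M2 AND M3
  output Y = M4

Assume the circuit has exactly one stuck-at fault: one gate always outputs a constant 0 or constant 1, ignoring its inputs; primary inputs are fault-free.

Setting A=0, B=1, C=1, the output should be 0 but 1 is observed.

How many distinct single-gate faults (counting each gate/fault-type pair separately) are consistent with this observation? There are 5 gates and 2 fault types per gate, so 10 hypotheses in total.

Fault-free: M0=1, M1=1, M2=0, M3=1, M4=0 → 0. Observed 1.
  M0 stuck-at-0: output 1 ✓
  M0 stuck-at-1: output 0 ✗
  M1 stuck-at-0: output 1 ✓
  M1 stuck-at-1: output 0 ✗
  M2 stuck-at-0: output 0 ✗
  M2 stuck-at-1: output 1 ✓
  M3 stuck-at-0: output 0 ✗
  M3 stuck-at-1: output 0 ✗
  M4 stuck-at-0: output 0 ✗
  M4 stuck-at-1: output 1 ✓
Consistent faults: {M0 stuck-at-0, M1 stuck-at-0, M2 stuck-at-1, M4 stuck-at-1} — 4 in all.

4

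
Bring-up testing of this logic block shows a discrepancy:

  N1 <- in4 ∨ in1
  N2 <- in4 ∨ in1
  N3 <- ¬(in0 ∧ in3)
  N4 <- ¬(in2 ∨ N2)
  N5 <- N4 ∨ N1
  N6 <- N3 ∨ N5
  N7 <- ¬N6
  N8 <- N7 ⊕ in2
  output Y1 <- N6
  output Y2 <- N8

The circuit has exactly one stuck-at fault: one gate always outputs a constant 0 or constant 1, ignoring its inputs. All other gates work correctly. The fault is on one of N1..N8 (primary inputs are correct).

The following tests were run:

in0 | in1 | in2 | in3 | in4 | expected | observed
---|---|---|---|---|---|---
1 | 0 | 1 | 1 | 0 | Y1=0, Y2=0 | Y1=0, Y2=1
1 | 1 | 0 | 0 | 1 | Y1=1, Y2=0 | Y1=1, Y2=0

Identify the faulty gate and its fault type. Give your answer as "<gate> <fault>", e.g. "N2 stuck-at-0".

N7 stuck-at-0

Fault-free values for test 1 (in0=1, in1=0, in2=1, in3=1, in4=0): N1=0, N2=0, N3=0, N4=0, N5=0, N6=0, N7=1, N8=0, giving Y1=0, Y2=0. Observed Y1=0, Y2=1.
Test 1: faults giving observed Y1=0, Y2=1 are {N7 stuck-at-0, N8 stuck-at-1}.
Test 2 (in0=1, in1=1, in2=0, in3=0, in4=1): fault-free N1=1, N2=1, N3=1, N4=0, N5=1, N6=1, N7=0, N8=0 → Y1=1, Y2=0; observed Y1=1, Y2=0. Eliminates N8 stuck-at-1.
Only N7 stuck-at-0 is consistent with every test.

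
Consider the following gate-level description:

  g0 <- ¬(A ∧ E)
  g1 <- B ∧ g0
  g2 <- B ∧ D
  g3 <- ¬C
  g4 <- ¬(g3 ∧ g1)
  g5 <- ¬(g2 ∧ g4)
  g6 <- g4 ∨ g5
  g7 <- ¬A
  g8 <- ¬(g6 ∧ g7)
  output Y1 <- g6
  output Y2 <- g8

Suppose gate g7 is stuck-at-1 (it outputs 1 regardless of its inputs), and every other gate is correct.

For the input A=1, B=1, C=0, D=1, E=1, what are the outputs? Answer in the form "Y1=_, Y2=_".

Y1=1, Y2=0

Propagate with g7 forced: g0=0, g1=0, g2=1, g3=1, g4=1, g5=0, g6=1, g7=1 [stuck-at-1], g8=0.
So the outputs are Y1=1, Y2=0. (Without the fault they would be Y1=1, Y2=1.)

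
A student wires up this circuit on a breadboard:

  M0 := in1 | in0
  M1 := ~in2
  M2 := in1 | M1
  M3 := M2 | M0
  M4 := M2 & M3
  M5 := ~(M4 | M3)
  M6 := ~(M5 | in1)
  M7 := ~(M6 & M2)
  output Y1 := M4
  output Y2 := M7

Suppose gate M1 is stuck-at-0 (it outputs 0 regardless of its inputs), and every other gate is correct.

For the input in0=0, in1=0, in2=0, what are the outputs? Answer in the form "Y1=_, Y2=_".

Y1=0, Y2=1

Propagate with M1 forced: M0=0, M1=0 [stuck-at-0], M2=0, M3=0, M4=0, M5=1, M6=0, M7=1.
So the outputs are Y1=0, Y2=1. (Without the fault they would be Y1=1, Y2=0.)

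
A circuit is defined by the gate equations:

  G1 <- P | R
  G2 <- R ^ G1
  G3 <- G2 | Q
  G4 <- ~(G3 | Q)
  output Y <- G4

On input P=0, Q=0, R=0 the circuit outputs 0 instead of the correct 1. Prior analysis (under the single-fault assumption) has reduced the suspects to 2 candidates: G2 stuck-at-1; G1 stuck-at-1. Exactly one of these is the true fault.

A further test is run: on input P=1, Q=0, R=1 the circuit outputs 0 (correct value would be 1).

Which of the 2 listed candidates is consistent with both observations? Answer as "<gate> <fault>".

Evaluate each candidate on input P=1, Q=0, R=1:
  G2 stuck-at-1: G1=1, G2=1 [stuck-at-1], G3=1, G4=0 → 0 — matches
  G1 stuck-at-1: G1=1 [stuck-at-1], G2=0, G3=0, G4=1 → 1 — eliminated
Only G2 stuck-at-1 reproduces the observed 0.

G2 stuck-at-1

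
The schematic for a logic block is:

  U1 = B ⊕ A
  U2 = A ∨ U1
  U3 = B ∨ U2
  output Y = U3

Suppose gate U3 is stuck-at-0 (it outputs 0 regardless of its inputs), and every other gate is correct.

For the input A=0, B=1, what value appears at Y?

0

Propagate with U3 forced: U1=1, U2=1, U3=0 [stuck-at-0].
So Y = 0. (Without the fault it would be 1.)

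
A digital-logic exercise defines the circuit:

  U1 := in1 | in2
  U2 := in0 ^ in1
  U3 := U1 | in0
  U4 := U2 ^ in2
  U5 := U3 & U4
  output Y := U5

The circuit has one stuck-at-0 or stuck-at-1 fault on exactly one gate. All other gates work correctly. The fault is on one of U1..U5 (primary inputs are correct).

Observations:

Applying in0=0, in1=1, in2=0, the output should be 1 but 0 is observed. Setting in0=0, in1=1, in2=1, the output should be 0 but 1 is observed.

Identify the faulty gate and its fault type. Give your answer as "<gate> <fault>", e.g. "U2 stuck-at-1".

Fault-free values for test 1 (in0=0, in1=1, in2=0): U1=1, U2=1, U3=1, U4=1, U5=1, giving Y=1. Observed 0.
Test 1: faults giving observed 0 are {U1 stuck-at-0, U2 stuck-at-0, U3 stuck-at-0, U4 stuck-at-0, U5 stuck-at-0}.
Test 2 (in0=0, in1=1, in2=1): fault-free U1=1, U2=1, U3=1, U4=0, U5=0 → 0; observed 1. Eliminates U1 stuck-at-0, U3 stuck-at-0, U4 stuck-at-0, U5 stuck-at-0.
Only U2 stuck-at-0 is consistent with every test.

U2 stuck-at-0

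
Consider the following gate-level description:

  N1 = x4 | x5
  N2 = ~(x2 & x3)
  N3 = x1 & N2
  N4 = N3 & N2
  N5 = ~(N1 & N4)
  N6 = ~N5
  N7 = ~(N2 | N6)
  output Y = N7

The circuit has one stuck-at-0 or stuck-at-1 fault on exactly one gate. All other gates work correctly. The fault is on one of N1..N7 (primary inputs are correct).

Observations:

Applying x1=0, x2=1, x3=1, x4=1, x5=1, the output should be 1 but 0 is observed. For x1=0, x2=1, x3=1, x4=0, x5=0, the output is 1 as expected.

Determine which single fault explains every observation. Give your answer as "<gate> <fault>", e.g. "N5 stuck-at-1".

N4 stuck-at-1

Fault-free values for test 1 (x1=0, x2=1, x3=1, x4=1, x5=1): N1=1, N2=0, N3=0, N4=0, N5=1, N6=0, N7=1, giving Y=1. Observed 0.
Test 1: faults giving observed 0 are {N2 stuck-at-1, N4 stuck-at-1, N5 stuck-at-0, N6 stuck-at-1, N7 stuck-at-0}.
Test 2 (x1=0, x2=1, x3=1, x4=0, x5=0): fault-free N1=0, N2=0, N3=0, N4=0, N5=1, N6=0, N7=1 → 1; observed 1. Eliminates N2 stuck-at-1, N5 stuck-at-0, N6 stuck-at-1, N7 stuck-at-0.
Only N4 stuck-at-1 is consistent with every test.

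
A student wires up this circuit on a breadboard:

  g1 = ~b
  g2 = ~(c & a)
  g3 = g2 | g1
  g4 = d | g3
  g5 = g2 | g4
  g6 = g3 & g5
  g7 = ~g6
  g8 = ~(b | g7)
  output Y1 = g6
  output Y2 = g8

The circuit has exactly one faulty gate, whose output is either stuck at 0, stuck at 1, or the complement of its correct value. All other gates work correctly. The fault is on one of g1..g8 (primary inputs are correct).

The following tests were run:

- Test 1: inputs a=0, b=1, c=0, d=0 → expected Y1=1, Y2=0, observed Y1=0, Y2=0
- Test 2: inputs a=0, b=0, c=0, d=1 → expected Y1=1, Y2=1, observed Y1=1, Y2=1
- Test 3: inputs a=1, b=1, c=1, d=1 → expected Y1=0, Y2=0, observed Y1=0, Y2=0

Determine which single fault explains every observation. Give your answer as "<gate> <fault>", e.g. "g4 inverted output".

g2 stuck-at-0

Fault-free values for test 1 (a=0, b=1, c=0, d=0): g1=0, g2=1, g3=1, g4=1, g5=1, g6=1, g7=0, g8=0, giving Y1=1, Y2=0. Observed Y1=0, Y2=0.
Test 1: faults giving observed Y1=0, Y2=0 are {g2 stuck-at-0, g2 inverted output, g3 stuck-at-0, g3 inverted output, g5 stuck-at-0, g5 inverted output, g6 stuck-at-0, g6 inverted output}.
Test 2 (a=0, b=0, c=0, d=1): fault-free g1=1, g2=1, g3=1, g4=1, g5=1, g6=1, g7=0, g8=1 → Y1=1, Y2=1; observed Y1=1, Y2=1. Eliminates g3 stuck-at-0, g3 inverted output, g5 stuck-at-0, g5 inverted output, g6 stuck-at-0, g6 inverted output.
Test 3 (a=1, b=1, c=1, d=1): fault-free g1=0, g2=0, g3=0, g4=1, g5=1, g6=0, g7=1, g8=0 → Y1=0, Y2=0; observed Y1=0, Y2=0. Eliminates g2 inverted output.
Only g2 stuck-at-0 is consistent with every test.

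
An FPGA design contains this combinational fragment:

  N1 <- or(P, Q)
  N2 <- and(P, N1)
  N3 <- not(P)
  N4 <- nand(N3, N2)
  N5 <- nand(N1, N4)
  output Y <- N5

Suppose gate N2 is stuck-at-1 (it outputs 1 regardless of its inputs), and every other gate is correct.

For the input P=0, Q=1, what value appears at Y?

1

Propagate with N2 forced: N1=1, N2=1 [stuck-at-1], N3=1, N4=0, N5=1.
So Y = 1. (Without the fault it would be 0.)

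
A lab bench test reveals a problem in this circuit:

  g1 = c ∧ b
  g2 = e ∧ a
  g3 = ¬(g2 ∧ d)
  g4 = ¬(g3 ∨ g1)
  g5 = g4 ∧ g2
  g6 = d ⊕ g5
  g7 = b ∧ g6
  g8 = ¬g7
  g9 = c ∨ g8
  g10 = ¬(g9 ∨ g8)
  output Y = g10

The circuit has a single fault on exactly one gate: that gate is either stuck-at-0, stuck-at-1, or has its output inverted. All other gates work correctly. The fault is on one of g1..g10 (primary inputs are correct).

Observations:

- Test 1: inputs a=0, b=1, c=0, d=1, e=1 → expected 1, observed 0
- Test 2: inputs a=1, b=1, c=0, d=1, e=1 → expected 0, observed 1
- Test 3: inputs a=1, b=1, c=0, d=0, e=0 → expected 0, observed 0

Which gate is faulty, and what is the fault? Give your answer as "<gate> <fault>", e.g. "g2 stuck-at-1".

g2 inverted output

Fault-free values for test 1 (a=0, b=1, c=0, d=1, e=1): g1=0, g2=0, g3=1, g4=0, g5=0, g6=1, g7=1, g8=0, g9=0, g10=1, giving Y=1. Observed 0.
Test 1: faults giving observed 0 are {g2 stuck-at-1, g2 inverted output, g5 stuck-at-1, g5 inverted output, g6 stuck-at-0, g6 inverted output, g7 stuck-at-0, g7 inverted output, g8 stuck-at-1, g8 inverted output, g9 stuck-at-1, g9 inverted output, g10 stuck-at-0, g10 inverted output}.
Test 2 (a=1, b=1, c=0, d=1, e=1): fault-free g1=0, g2=1, g3=0, g4=1, g5=1, g6=0, g7=0, g8=1, g9=1, g10=0 → 0; observed 1. Eliminates g2 stuck-at-1, g5 stuck-at-1, g6 stuck-at-0, g7 stuck-at-0, g8 stuck-at-1, g9 stuck-at-1, g9 inverted output, g10 stuck-at-0.
Test 3 (a=1, b=1, c=0, d=0, e=0): fault-free g1=0, g2=0, g3=1, g4=0, g5=0, g6=0, g7=0, g8=1, g9=1, g10=0 → 0; observed 0. Eliminates g5 inverted output, g6 inverted output, g7 inverted output, g8 inverted output, g10 inverted output.
Only g2 inverted output is consistent with every test.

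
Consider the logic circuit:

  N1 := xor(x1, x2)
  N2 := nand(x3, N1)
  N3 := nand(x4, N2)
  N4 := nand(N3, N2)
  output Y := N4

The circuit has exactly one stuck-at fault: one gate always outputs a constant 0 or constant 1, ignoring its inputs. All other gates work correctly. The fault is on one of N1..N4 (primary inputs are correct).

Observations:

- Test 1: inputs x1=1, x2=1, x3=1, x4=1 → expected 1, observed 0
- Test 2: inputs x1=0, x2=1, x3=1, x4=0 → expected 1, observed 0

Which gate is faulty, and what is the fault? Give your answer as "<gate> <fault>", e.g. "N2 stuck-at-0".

Fault-free values for test 1 (x1=1, x2=1, x3=1, x4=1): N1=0, N2=1, N3=0, N4=1, giving Y=1. Observed 0.
Test 1: faults giving observed 0 are {N3 stuck-at-1, N4 stuck-at-0}.
Test 2 (x1=0, x2=1, x3=1, x4=0): fault-free N1=1, N2=0, N3=1, N4=1 → 1; observed 0. Eliminates N3 stuck-at-1.
Only N4 stuck-at-0 is consistent with every test.

N4 stuck-at-0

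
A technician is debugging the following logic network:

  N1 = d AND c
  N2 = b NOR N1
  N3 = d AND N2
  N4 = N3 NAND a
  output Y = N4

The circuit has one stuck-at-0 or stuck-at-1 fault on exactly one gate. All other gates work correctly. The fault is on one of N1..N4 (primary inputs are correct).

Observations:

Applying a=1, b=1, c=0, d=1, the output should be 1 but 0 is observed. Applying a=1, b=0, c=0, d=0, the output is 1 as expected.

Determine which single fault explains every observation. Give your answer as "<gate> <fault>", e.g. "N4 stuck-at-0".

Fault-free values for test 1 (a=1, b=1, c=0, d=1): N1=0, N2=0, N3=0, N4=1, giving Y=1. Observed 0.
Test 1: faults giving observed 0 are {N2 stuck-at-1, N3 stuck-at-1, N4 stuck-at-0}.
Test 2 (a=1, b=0, c=0, d=0): fault-free N1=0, N2=1, N3=0, N4=1 → 1; observed 1. Eliminates N3 stuck-at-1, N4 stuck-at-0.
Only N2 stuck-at-1 is consistent with every test.

N2 stuck-at-1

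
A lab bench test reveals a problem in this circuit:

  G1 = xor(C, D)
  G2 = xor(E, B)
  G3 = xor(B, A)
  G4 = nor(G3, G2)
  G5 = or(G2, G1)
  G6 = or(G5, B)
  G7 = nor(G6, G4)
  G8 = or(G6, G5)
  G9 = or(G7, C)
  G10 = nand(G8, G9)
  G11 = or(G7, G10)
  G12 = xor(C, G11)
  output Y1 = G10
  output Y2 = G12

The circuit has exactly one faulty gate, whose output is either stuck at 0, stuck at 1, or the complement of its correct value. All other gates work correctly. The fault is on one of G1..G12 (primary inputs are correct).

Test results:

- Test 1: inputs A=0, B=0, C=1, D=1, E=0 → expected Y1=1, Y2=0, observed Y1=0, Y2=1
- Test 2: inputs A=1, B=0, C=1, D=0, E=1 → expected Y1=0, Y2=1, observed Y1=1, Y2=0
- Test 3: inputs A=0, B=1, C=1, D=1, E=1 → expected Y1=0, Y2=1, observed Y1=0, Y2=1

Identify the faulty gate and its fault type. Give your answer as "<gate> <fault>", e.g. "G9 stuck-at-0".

G5 inverted output

Fault-free values for test 1 (A=0, B=0, C=1, D=1, E=0): G1=0, G2=0, G3=0, G4=1, G5=0, G6=0, G7=0, G8=0, G9=1, G10=1, G11=1, G12=0, giving Y1=1, Y2=0. Observed Y1=0, Y2=1.
Test 1: faults giving observed Y1=0, Y2=1 are {G1 stuck-at-1, G1 inverted output, G2 stuck-at-1, G2 inverted output, G5 stuck-at-1, G5 inverted output, G6 stuck-at-1, G6 inverted output, G8 stuck-at-1, G8 inverted output, G10 stuck-at-0, G10 inverted output}.
Test 2 (A=1, B=0, C=1, D=0, E=1): fault-free G1=1, G2=1, G3=1, G4=0, G5=1, G6=1, G7=0, G8=1, G9=1, G10=0, G11=0, G12=1 → Y1=0, Y2=1; observed Y1=1, Y2=0. Eliminates G1 stuck-at-1, G1 inverted output, G2 stuck-at-1, G2 inverted output, G5 stuck-at-1, G6 stuck-at-1, G6 inverted output, G8 stuck-at-1, G10 stuck-at-0.
Test 3 (A=0, B=1, C=1, D=1, E=1): fault-free G1=0, G2=0, G3=1, G4=0, G5=0, G6=1, G7=0, G8=1, G9=1, G10=0, G11=0, G12=1 → Y1=0, Y2=1; observed Y1=0, Y2=1. Eliminates G8 inverted output, G10 inverted output.
Only G5 inverted output is consistent with every test.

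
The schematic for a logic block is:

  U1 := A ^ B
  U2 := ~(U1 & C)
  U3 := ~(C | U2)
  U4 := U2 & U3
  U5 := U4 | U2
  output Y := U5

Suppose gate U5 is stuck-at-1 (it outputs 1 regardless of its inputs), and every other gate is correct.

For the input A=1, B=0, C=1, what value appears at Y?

1

Propagate with U5 forced: U1=1, U2=0, U3=0, U4=0, U5=1 [stuck-at-1].
So Y = 1. (Without the fault it would be 0.)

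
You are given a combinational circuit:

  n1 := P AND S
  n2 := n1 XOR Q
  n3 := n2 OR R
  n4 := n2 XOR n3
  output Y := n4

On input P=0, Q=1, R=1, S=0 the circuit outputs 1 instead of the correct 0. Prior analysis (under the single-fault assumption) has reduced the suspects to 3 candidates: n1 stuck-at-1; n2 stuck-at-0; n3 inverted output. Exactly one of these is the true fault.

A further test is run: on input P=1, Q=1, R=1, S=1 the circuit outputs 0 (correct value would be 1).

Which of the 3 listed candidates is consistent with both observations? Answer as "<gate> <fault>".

Evaluate each candidate on input P=1, Q=1, R=1, S=1:
  n1 stuck-at-1: n1=1 [stuck-at-1], n2=0, n3=1, n4=1 → 1 — eliminated
  n2 stuck-at-0: n1=1, n2=0 [stuck-at-0], n3=1, n4=1 → 1 — eliminated
  n3 inverted output: n1=1, n2=0, n3=0 [inverted output], n4=0 → 0 — matches
Only n3 inverted output reproduces the observed 0.

n3 inverted output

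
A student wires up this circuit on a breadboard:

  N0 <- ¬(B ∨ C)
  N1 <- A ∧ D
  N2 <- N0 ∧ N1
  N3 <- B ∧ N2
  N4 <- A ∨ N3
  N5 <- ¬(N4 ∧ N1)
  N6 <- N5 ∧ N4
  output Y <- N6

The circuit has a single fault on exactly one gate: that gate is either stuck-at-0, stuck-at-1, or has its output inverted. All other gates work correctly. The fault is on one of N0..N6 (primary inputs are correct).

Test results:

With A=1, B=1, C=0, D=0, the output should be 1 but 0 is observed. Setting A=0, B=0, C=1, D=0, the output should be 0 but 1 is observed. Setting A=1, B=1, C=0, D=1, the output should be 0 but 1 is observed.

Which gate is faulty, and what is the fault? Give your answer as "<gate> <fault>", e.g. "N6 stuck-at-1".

N6 inverted output

Fault-free values for test 1 (A=1, B=1, C=0, D=0): N0=0, N1=0, N2=0, N3=0, N4=1, N5=1, N6=1, giving Y=1. Observed 0.
Test 1: faults giving observed 0 are {N1 stuck-at-1, N1 inverted output, N4 stuck-at-0, N4 inverted output, N5 stuck-at-0, N5 inverted output, N6 stuck-at-0, N6 inverted output}.
Test 2 (A=0, B=0, C=1, D=0): fault-free N0=0, N1=0, N2=0, N3=0, N4=0, N5=1, N6=0 → 0; observed 1. Eliminates N1 stuck-at-1, N1 inverted output, N4 stuck-at-0, N5 stuck-at-0, N5 inverted output, N6 stuck-at-0.
Test 3 (A=1, B=1, C=0, D=1): fault-free N0=0, N1=1, N2=0, N3=0, N4=1, N5=0, N6=0 → 0; observed 1. Eliminates N4 inverted output.
Only N6 inverted output is consistent with every test.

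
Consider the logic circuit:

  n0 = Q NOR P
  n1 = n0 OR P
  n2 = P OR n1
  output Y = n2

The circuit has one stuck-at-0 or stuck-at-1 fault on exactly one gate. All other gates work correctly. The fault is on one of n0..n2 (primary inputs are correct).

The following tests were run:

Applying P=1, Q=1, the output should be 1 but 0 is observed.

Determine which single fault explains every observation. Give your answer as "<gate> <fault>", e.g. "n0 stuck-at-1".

Fault-free values for test 1 (P=1, Q=1): n0=0, n1=1, n2=1, giving Y=1. Observed 0.
Test 1: faults giving observed 0 are {n2 stuck-at-0}.
Only n2 stuck-at-0 is consistent with every test.

n2 stuck-at-0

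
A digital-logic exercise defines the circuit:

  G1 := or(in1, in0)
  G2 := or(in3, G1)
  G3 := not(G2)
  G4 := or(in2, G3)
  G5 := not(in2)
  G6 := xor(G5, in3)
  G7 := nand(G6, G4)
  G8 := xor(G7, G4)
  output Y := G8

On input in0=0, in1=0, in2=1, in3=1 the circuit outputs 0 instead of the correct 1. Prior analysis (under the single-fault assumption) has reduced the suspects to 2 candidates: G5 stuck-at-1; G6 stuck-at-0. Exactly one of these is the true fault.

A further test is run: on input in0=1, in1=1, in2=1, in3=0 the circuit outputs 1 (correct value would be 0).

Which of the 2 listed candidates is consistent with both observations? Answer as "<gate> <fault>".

G5 stuck-at-1

Evaluate each candidate on input in0=1, in1=1, in2=1, in3=0:
  G5 stuck-at-1: G1=1, G2=1, G3=0, G4=1, G5=1 [stuck-at-1], G6=1, G7=0, G8=1 → 1 — matches
  G6 stuck-at-0: G1=1, G2=1, G3=0, G4=1, G5=0, G6=0 [stuck-at-0], G7=1, G8=0 → 0 — eliminated
Only G5 stuck-at-1 reproduces the observed 1.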